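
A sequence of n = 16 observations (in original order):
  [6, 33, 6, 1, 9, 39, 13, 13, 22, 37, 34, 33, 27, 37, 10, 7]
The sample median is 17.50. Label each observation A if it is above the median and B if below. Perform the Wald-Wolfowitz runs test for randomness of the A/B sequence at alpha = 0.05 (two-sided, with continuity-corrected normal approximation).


Step 1: Compute median = 17.50; label A = above, B = below.
Labels in order: BABBBABBAAAAAABB  (n_A = 8, n_B = 8)
Step 2: Count runs R = 7.
Step 3: Under H0 (random ordering), E[R] = 2*n_A*n_B/(n_A+n_B) + 1 = 2*8*8/16 + 1 = 9.0000.
        Var[R] = 2*n_A*n_B*(2*n_A*n_B - n_A - n_B) / ((n_A+n_B)^2 * (n_A+n_B-1)) = 14336/3840 = 3.7333.
        SD[R] = 1.9322.
Step 4: Continuity-corrected z = (R + 0.5 - E[R]) / SD[R] = (7 + 0.5 - 9.0000) / 1.9322 = -0.7763.
Step 5: Two-sided p-value via normal approximation = 2*(1 - Phi(|z|)) = 0.437558.
Step 6: alpha = 0.05. fail to reject H0.

R = 7, z = -0.7763, p = 0.437558, fail to reject H0.


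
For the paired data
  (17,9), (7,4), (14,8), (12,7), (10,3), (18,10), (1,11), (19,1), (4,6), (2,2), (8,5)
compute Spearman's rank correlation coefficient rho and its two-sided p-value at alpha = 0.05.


Step 1: Rank x and y separately (midranks; no ties here).
rank(x): 17->9, 7->4, 14->8, 12->7, 10->6, 18->10, 1->1, 19->11, 4->3, 2->2, 8->5
rank(y): 9->9, 4->4, 8->8, 7->7, 3->3, 10->10, 11->11, 1->1, 6->6, 2->2, 5->5
Step 2: d_i = R_x(i) - R_y(i); compute d_i^2.
  (9-9)^2=0, (4-4)^2=0, (8-8)^2=0, (7-7)^2=0, (6-3)^2=9, (10-10)^2=0, (1-11)^2=100, (11-1)^2=100, (3-6)^2=9, (2-2)^2=0, (5-5)^2=0
sum(d^2) = 218.
Step 3: rho = 1 - 6*218 / (11*(11^2 - 1)) = 1 - 1308/1320 = 0.009091.
Step 4: Under H0, t = rho * sqrt((n-2)/(1-rho^2)) = 0.0273 ~ t(9).
Step 5: Two-sided p-value from the t-distribution with 9 df = 0.978837.
Step 6: alpha = 0.05. fail to reject H0.

rho = 0.0091, p = 0.978837, fail to reject H0 at alpha = 0.05.


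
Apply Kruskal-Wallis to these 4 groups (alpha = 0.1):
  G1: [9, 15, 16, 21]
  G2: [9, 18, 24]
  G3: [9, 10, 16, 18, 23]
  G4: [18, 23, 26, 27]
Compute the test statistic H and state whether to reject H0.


Step 1: Combine all N = 16 observations and assign midranks.
sorted (value, group, rank): (9,G1,2), (9,G2,2), (9,G3,2), (10,G3,4), (15,G1,5), (16,G1,6.5), (16,G3,6.5), (18,G2,9), (18,G3,9), (18,G4,9), (21,G1,11), (23,G3,12.5), (23,G4,12.5), (24,G2,14), (26,G4,15), (27,G4,16)
Step 2: Sum ranks within each group.
R_1 = 24.5 (n_1 = 4)
R_2 = 25 (n_2 = 3)
R_3 = 34 (n_3 = 5)
R_4 = 52.5 (n_4 = 4)
Step 3: H = 12/(N(N+1)) * sum(R_i^2/n_i) - 3(N+1)
     = 12/(16*17) * (24.5^2/4 + 25^2/3 + 34^2/5 + 52.5^2/4) - 3*17
     = 0.044118 * 1278.66 - 51
     = 5.411397.
Step 4: Ties present; correction factor C = 1 - 60/(16^3 - 16) = 0.985294. Corrected H = 5.411397 / 0.985294 = 5.492164.
Step 5: Under H0, H ~ chi^2(3); p-value = 0.139108.
Step 6: alpha = 0.1. fail to reject H0.

H = 5.4922, df = 3, p = 0.139108, fail to reject H0.


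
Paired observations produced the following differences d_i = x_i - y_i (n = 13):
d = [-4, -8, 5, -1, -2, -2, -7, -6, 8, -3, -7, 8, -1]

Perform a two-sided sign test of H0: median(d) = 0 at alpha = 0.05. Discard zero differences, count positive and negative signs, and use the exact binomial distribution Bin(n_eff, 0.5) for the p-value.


Step 1: Discard zero differences. Original n = 13; n_eff = number of nonzero differences = 13.
Nonzero differences (with sign): -4, -8, +5, -1, -2, -2, -7, -6, +8, -3, -7, +8, -1
Step 2: Count signs: positive = 3, negative = 10.
Step 3: Under H0: P(positive) = 0.5, so the number of positives S ~ Bin(13, 0.5).
Step 4: Two-sided exact p-value = sum of Bin(13,0.5) probabilities at or below the observed probability = 0.092285.
Step 5: alpha = 0.05. fail to reject H0.

n_eff = 13, pos = 3, neg = 10, p = 0.092285, fail to reject H0.


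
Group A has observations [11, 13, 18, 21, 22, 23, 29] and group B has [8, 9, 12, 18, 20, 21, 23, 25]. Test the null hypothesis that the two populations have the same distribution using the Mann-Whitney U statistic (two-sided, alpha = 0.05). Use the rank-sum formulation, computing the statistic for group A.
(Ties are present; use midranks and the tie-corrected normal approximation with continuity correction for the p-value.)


Step 1: Combine and sort all 15 observations; assign midranks.
sorted (value, group): (8,Y), (9,Y), (11,X), (12,Y), (13,X), (18,X), (18,Y), (20,Y), (21,X), (21,Y), (22,X), (23,X), (23,Y), (25,Y), (29,X)
ranks: 8->1, 9->2, 11->3, 12->4, 13->5, 18->6.5, 18->6.5, 20->8, 21->9.5, 21->9.5, 22->11, 23->12.5, 23->12.5, 25->14, 29->15
Step 2: Rank sum for X: R1 = 3 + 5 + 6.5 + 9.5 + 11 + 12.5 + 15 = 62.5.
Step 3: U_X = R1 - n1(n1+1)/2 = 62.5 - 7*8/2 = 62.5 - 28 = 34.5.
       U_Y = n1*n2 - U_X = 56 - 34.5 = 21.5.
Step 4: Ties are present, so use the tie-corrected normal approximation (with continuity correction) for the p-value.
Step 5: p-value = 0.486283; compare to alpha = 0.05. fail to reject H0.

U_X = 34.5, p = 0.486283, fail to reject H0 at alpha = 0.05.


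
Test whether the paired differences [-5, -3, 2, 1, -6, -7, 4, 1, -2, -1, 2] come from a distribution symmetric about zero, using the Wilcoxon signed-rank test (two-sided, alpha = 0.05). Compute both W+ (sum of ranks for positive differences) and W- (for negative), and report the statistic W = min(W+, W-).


Step 1: Drop any zero differences (none here) and take |d_i|.
|d| = [5, 3, 2, 1, 6, 7, 4, 1, 2, 1, 2]
Step 2: Midrank |d_i| (ties get averaged ranks).
ranks: |5|->9, |3|->7, |2|->5, |1|->2, |6|->10, |7|->11, |4|->8, |1|->2, |2|->5, |1|->2, |2|->5
Step 3: Attach original signs; sum ranks with positive sign and with negative sign.
W+ = 5 + 2 + 8 + 2 + 5 = 22
W- = 9 + 7 + 10 + 11 + 5 + 2 = 44
(Check: W+ + W- = 66 should equal n(n+1)/2 = 66.)
Step 4: Test statistic W = min(W+, W-) = 22.
Step 5: Ties in |d|, so use the tie-corrected normal approximation.
        E[W] = n(n+1)/4 = 11*12/4 = 33.
        Tie groups: |d|=1 (t=3), |d|=2 (t=3); sum(t^3 - t) = 48.
        Var[W] = n(n+1)(2n+1)/24 - sum(t^3-t)/48 = 3036/24 - 48/48 = 125.5.
        z = (W - E[W]) / sqrt(Var[W]) = (22 - 33) / 11.2027 = -0.9819.
        Two-sided p = 2*Phi(z) = 0.326145.
Step 6: alpha = 0.05. fail to reject H0.

W+ = 22, W- = 44, W = min = 22, p = 0.326145, fail to reject H0.


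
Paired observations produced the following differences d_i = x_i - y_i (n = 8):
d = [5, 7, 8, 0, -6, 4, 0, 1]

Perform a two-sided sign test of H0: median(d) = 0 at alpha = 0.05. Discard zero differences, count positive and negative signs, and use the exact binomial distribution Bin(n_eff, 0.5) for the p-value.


Step 1: Discard zero differences. Original n = 8; n_eff = number of nonzero differences = 6.
Nonzero differences (with sign): +5, +7, +8, -6, +4, +1
Step 2: Count signs: positive = 5, negative = 1.
Step 3: Under H0: P(positive) = 0.5, so the number of positives S ~ Bin(6, 0.5).
Step 4: Two-sided exact p-value = sum of Bin(6,0.5) probabilities at or below the observed probability = 0.218750.
Step 5: alpha = 0.05. fail to reject H0.

n_eff = 6, pos = 5, neg = 1, p = 0.218750, fail to reject H0.


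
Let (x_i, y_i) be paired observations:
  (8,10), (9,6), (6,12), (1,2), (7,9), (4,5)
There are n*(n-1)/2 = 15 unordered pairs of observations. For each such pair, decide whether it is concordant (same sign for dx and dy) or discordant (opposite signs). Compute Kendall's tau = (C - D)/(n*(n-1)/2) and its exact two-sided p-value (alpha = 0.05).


Step 1: Enumerate the 15 unordered pairs (i,j) with i<j and classify each by sign(x_j-x_i) * sign(y_j-y_i).
  (1,2):dx=+1,dy=-4->D; (1,3):dx=-2,dy=+2->D; (1,4):dx=-7,dy=-8->C; (1,5):dx=-1,dy=-1->C
  (1,6):dx=-4,dy=-5->C; (2,3):dx=-3,dy=+6->D; (2,4):dx=-8,dy=-4->C; (2,5):dx=-2,dy=+3->D
  (2,6):dx=-5,dy=-1->C; (3,4):dx=-5,dy=-10->C; (3,5):dx=+1,dy=-3->D; (3,6):dx=-2,dy=-7->C
  (4,5):dx=+6,dy=+7->C; (4,6):dx=+3,dy=+3->C; (5,6):dx=-3,dy=-4->C
Step 2: C = 10, D = 5, total pairs = 15.
Step 3: tau = (C - D)/(n(n-1)/2) = (10 - 5)/15 = 0.333333.
Step 4: Exact two-sided p-value (enumerate n! = 720 permutations of y under H0): p = 0.469444.
Step 5: alpha = 0.05. fail to reject H0.

tau_b = 0.3333 (C=10, D=5), p = 0.469444, fail to reject H0.


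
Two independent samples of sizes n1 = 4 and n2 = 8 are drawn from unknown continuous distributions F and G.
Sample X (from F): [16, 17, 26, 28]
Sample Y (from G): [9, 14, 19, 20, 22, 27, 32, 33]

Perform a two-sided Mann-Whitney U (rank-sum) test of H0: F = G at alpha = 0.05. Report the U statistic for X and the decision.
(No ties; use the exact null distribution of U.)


Step 1: Combine and sort all 12 observations; assign midranks.
sorted (value, group): (9,Y), (14,Y), (16,X), (17,X), (19,Y), (20,Y), (22,Y), (26,X), (27,Y), (28,X), (32,Y), (33,Y)
ranks: 9->1, 14->2, 16->3, 17->4, 19->5, 20->6, 22->7, 26->8, 27->9, 28->10, 32->11, 33->12
Step 2: Rank sum for X: R1 = 3 + 4 + 8 + 10 = 25.
Step 3: U_X = R1 - n1(n1+1)/2 = 25 - 4*5/2 = 25 - 10 = 15.
       U_Y = n1*n2 - U_X = 32 - 15 = 17.
Step 4: No ties, so the exact null distribution of U (based on enumerating the C(12,4) = 495 equally likely rank assignments) gives the two-sided p-value.
Step 5: p-value = 0.933333; compare to alpha = 0.05. fail to reject H0.

U_X = 15, p = 0.933333, fail to reject H0 at alpha = 0.05.


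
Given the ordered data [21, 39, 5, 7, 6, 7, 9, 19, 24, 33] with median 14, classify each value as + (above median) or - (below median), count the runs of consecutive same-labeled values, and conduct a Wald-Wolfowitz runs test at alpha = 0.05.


Step 1: Compute median = 14; label A = above, B = below.
Labels in order: AABBBBBAAA  (n_A = 5, n_B = 5)
Step 2: Count runs R = 3.
Step 3: Under H0 (random ordering), E[R] = 2*n_A*n_B/(n_A+n_B) + 1 = 2*5*5/10 + 1 = 6.0000.
        Var[R] = 2*n_A*n_B*(2*n_A*n_B - n_A - n_B) / ((n_A+n_B)^2 * (n_A+n_B-1)) = 2000/900 = 2.2222.
        SD[R] = 1.4907.
Step 4: Continuity-corrected z = (R + 0.5 - E[R]) / SD[R] = (3 + 0.5 - 6.0000) / 1.4907 = -1.6771.
Step 5: Two-sided p-value via normal approximation = 2*(1 - Phi(|z|)) = 0.093533.
Step 6: alpha = 0.05. fail to reject H0.

R = 3, z = -1.6771, p = 0.093533, fail to reject H0.


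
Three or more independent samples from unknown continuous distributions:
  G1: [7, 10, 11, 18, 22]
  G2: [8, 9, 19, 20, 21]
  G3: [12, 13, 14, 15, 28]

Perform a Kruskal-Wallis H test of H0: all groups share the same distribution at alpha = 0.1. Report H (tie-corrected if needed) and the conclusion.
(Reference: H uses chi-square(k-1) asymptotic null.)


Step 1: Combine all N = 15 observations and assign midranks.
sorted (value, group, rank): (7,G1,1), (8,G2,2), (9,G2,3), (10,G1,4), (11,G1,5), (12,G3,6), (13,G3,7), (14,G3,8), (15,G3,9), (18,G1,10), (19,G2,11), (20,G2,12), (21,G2,13), (22,G1,14), (28,G3,15)
Step 2: Sum ranks within each group.
R_1 = 34 (n_1 = 5)
R_2 = 41 (n_2 = 5)
R_3 = 45 (n_3 = 5)
Step 3: H = 12/(N(N+1)) * sum(R_i^2/n_i) - 3(N+1)
     = 12/(15*16) * (34^2/5 + 41^2/5 + 45^2/5) - 3*16
     = 0.050000 * 972.4 - 48
     = 0.620000.
Step 4: No ties, so H is used without correction.
Step 5: Under H0, H ~ chi^2(2); p-value = 0.733447.
Step 6: alpha = 0.1. fail to reject H0.

H = 0.6200, df = 2, p = 0.733447, fail to reject H0.


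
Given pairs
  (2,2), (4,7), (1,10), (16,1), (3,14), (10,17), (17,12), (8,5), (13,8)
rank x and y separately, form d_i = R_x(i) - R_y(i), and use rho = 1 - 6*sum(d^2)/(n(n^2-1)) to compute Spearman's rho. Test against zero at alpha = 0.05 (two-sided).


Step 1: Rank x and y separately (midranks; no ties here).
rank(x): 2->2, 4->4, 1->1, 16->8, 3->3, 10->6, 17->9, 8->5, 13->7
rank(y): 2->2, 7->4, 10->6, 1->1, 14->8, 17->9, 12->7, 5->3, 8->5
Step 2: d_i = R_x(i) - R_y(i); compute d_i^2.
  (2-2)^2=0, (4-4)^2=0, (1-6)^2=25, (8-1)^2=49, (3-8)^2=25, (6-9)^2=9, (9-7)^2=4, (5-3)^2=4, (7-5)^2=4
sum(d^2) = 120.
Step 3: rho = 1 - 6*120 / (9*(9^2 - 1)) = 1 - 720/720 = 0.000000.
Step 4: Under H0, t = rho * sqrt((n-2)/(1-rho^2)) = 0.0000 ~ t(7).
Step 5: Two-sided p-value from the t-distribution with 7 df = 1.000000.
Step 6: alpha = 0.05. fail to reject H0.

rho = 0.0000, p = 1.000000, fail to reject H0 at alpha = 0.05.


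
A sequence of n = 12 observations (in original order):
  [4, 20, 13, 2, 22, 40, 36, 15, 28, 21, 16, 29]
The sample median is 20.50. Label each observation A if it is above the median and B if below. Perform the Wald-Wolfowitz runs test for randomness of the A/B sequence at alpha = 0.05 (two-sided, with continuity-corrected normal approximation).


Step 1: Compute median = 20.50; label A = above, B = below.
Labels in order: BBBBAAABAABA  (n_A = 6, n_B = 6)
Step 2: Count runs R = 6.
Step 3: Under H0 (random ordering), E[R] = 2*n_A*n_B/(n_A+n_B) + 1 = 2*6*6/12 + 1 = 7.0000.
        Var[R] = 2*n_A*n_B*(2*n_A*n_B - n_A - n_B) / ((n_A+n_B)^2 * (n_A+n_B-1)) = 4320/1584 = 2.7273.
        SD[R] = 1.6514.
Step 4: Continuity-corrected z = (R + 0.5 - E[R]) / SD[R] = (6 + 0.5 - 7.0000) / 1.6514 = -0.3028.
Step 5: Two-sided p-value via normal approximation = 2*(1 - Phi(|z|)) = 0.762069.
Step 6: alpha = 0.05. fail to reject H0.

R = 6, z = -0.3028, p = 0.762069, fail to reject H0.


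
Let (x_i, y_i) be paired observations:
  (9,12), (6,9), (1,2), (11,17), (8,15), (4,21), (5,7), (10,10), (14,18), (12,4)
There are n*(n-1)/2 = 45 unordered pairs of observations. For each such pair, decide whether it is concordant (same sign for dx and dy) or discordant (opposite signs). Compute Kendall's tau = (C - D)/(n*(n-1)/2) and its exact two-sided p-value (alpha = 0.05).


Step 1: Enumerate the 45 unordered pairs (i,j) with i<j and classify each by sign(x_j-x_i) * sign(y_j-y_i).
  (1,2):dx=-3,dy=-3->C; (1,3):dx=-8,dy=-10->C; (1,4):dx=+2,dy=+5->C; (1,5):dx=-1,dy=+3->D
  (1,6):dx=-5,dy=+9->D; (1,7):dx=-4,dy=-5->C; (1,8):dx=+1,dy=-2->D; (1,9):dx=+5,dy=+6->C
  (1,10):dx=+3,dy=-8->D; (2,3):dx=-5,dy=-7->C; (2,4):dx=+5,dy=+8->C; (2,5):dx=+2,dy=+6->C
  (2,6):dx=-2,dy=+12->D; (2,7):dx=-1,dy=-2->C; (2,8):dx=+4,dy=+1->C; (2,9):dx=+8,dy=+9->C
  (2,10):dx=+6,dy=-5->D; (3,4):dx=+10,dy=+15->C; (3,5):dx=+7,dy=+13->C; (3,6):dx=+3,dy=+19->C
  (3,7):dx=+4,dy=+5->C; (3,8):dx=+9,dy=+8->C; (3,9):dx=+13,dy=+16->C; (3,10):dx=+11,dy=+2->C
  (4,5):dx=-3,dy=-2->C; (4,6):dx=-7,dy=+4->D; (4,7):dx=-6,dy=-10->C; (4,8):dx=-1,dy=-7->C
  (4,9):dx=+3,dy=+1->C; (4,10):dx=+1,dy=-13->D; (5,6):dx=-4,dy=+6->D; (5,7):dx=-3,dy=-8->C
  (5,8):dx=+2,dy=-5->D; (5,9):dx=+6,dy=+3->C; (5,10):dx=+4,dy=-11->D; (6,7):dx=+1,dy=-14->D
  (6,8):dx=+6,dy=-11->D; (6,9):dx=+10,dy=-3->D; (6,10):dx=+8,dy=-17->D; (7,8):dx=+5,dy=+3->C
  (7,9):dx=+9,dy=+11->C; (7,10):dx=+7,dy=-3->D; (8,9):dx=+4,dy=+8->C; (8,10):dx=+2,dy=-6->D
  (9,10):dx=-2,dy=-14->C
Step 2: C = 28, D = 17, total pairs = 45.
Step 3: tau = (C - D)/(n(n-1)/2) = (28 - 17)/45 = 0.244444.
Step 4: Exact two-sided p-value (enumerate n! = 3628800 permutations of y under H0): p = 0.380720.
Step 5: alpha = 0.05. fail to reject H0.

tau_b = 0.2444 (C=28, D=17), p = 0.380720, fail to reject H0.


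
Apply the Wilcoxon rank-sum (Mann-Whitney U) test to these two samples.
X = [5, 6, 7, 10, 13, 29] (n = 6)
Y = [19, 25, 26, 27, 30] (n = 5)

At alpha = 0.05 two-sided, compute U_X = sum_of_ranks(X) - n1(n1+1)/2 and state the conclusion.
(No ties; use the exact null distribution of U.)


Step 1: Combine and sort all 11 observations; assign midranks.
sorted (value, group): (5,X), (6,X), (7,X), (10,X), (13,X), (19,Y), (25,Y), (26,Y), (27,Y), (29,X), (30,Y)
ranks: 5->1, 6->2, 7->3, 10->4, 13->5, 19->6, 25->7, 26->8, 27->9, 29->10, 30->11
Step 2: Rank sum for X: R1 = 1 + 2 + 3 + 4 + 5 + 10 = 25.
Step 3: U_X = R1 - n1(n1+1)/2 = 25 - 6*7/2 = 25 - 21 = 4.
       U_Y = n1*n2 - U_X = 30 - 4 = 26.
Step 4: No ties, so the exact null distribution of U (based on enumerating the C(11,6) = 462 equally likely rank assignments) gives the two-sided p-value.
Step 5: p-value = 0.051948; compare to alpha = 0.05. fail to reject H0.

U_X = 4, p = 0.051948, fail to reject H0 at alpha = 0.05.


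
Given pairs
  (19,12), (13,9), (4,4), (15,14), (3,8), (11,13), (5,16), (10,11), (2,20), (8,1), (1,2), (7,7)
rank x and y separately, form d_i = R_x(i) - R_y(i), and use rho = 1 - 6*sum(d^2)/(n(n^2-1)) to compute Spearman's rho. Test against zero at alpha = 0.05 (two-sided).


Step 1: Rank x and y separately (midranks; no ties here).
rank(x): 19->12, 13->10, 4->4, 15->11, 3->3, 11->9, 5->5, 10->8, 2->2, 8->7, 1->1, 7->6
rank(y): 12->8, 9->6, 4->3, 14->10, 8->5, 13->9, 16->11, 11->7, 20->12, 1->1, 2->2, 7->4
Step 2: d_i = R_x(i) - R_y(i); compute d_i^2.
  (12-8)^2=16, (10-6)^2=16, (4-3)^2=1, (11-10)^2=1, (3-5)^2=4, (9-9)^2=0, (5-11)^2=36, (8-7)^2=1, (2-12)^2=100, (7-1)^2=36, (1-2)^2=1, (6-4)^2=4
sum(d^2) = 216.
Step 3: rho = 1 - 6*216 / (12*(12^2 - 1)) = 1 - 1296/1716 = 0.244755.
Step 4: Under H0, t = rho * sqrt((n-2)/(1-rho^2)) = 0.7983 ~ t(10).
Step 5: Two-sided p-value from the t-distribution with 10 df = 0.443262.
Step 6: alpha = 0.05. fail to reject H0.

rho = 0.2448, p = 0.443262, fail to reject H0 at alpha = 0.05.


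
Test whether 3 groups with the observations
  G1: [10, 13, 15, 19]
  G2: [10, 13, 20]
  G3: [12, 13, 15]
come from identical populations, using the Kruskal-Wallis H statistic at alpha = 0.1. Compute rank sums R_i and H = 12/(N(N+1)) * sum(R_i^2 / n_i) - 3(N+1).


Step 1: Combine all N = 10 observations and assign midranks.
sorted (value, group, rank): (10,G1,1.5), (10,G2,1.5), (12,G3,3), (13,G1,5), (13,G2,5), (13,G3,5), (15,G1,7.5), (15,G3,7.5), (19,G1,9), (20,G2,10)
Step 2: Sum ranks within each group.
R_1 = 23 (n_1 = 4)
R_2 = 16.5 (n_2 = 3)
R_3 = 15.5 (n_3 = 3)
Step 3: H = 12/(N(N+1)) * sum(R_i^2/n_i) - 3(N+1)
     = 12/(10*11) * (23^2/4 + 16.5^2/3 + 15.5^2/3) - 3*11
     = 0.109091 * 303.083 - 33
     = 0.063636.
Step 4: Ties present; correction factor C = 1 - 36/(10^3 - 10) = 0.963636. Corrected H = 0.063636 / 0.963636 = 0.066038.
Step 5: Under H0, H ~ chi^2(2); p-value = 0.967520.
Step 6: alpha = 0.1. fail to reject H0.

H = 0.0660, df = 2, p = 0.967520, fail to reject H0.


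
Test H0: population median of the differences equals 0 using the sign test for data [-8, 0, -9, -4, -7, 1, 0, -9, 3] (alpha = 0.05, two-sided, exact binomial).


Step 1: Discard zero differences. Original n = 9; n_eff = number of nonzero differences = 7.
Nonzero differences (with sign): -8, -9, -4, -7, +1, -9, +3
Step 2: Count signs: positive = 2, negative = 5.
Step 3: Under H0: P(positive) = 0.5, so the number of positives S ~ Bin(7, 0.5).
Step 4: Two-sided exact p-value = sum of Bin(7,0.5) probabilities at or below the observed probability = 0.453125.
Step 5: alpha = 0.05. fail to reject H0.

n_eff = 7, pos = 2, neg = 5, p = 0.453125, fail to reject H0.


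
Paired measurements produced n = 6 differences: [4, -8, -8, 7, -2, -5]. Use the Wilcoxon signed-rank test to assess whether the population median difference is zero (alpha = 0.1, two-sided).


Step 1: Drop any zero differences (none here) and take |d_i|.
|d| = [4, 8, 8, 7, 2, 5]
Step 2: Midrank |d_i| (ties get averaged ranks).
ranks: |4|->2, |8|->5.5, |8|->5.5, |7|->4, |2|->1, |5|->3
Step 3: Attach original signs; sum ranks with positive sign and with negative sign.
W+ = 2 + 4 = 6
W- = 5.5 + 5.5 + 1 + 3 = 15
(Check: W+ + W- = 21 should equal n(n+1)/2 = 21.)
Step 4: Test statistic W = min(W+, W-) = 6.
Step 5: Ties in |d|, so use the tie-corrected normal approximation.
        E[W] = n(n+1)/4 = 6*7/4 = 10.5.
        Tie groups: |d|=8 (t=2); sum(t^3 - t) = 6.
        Var[W] = n(n+1)(2n+1)/24 - sum(t^3-t)/48 = 546/24 - 6/48 = 22.625.
        z = (W - E[W]) / sqrt(Var[W]) = (6 - 10.5) / 4.7566 = -0.9461.
        Two-sided p = 2*Phi(z) = 0.344118.
Step 6: alpha = 0.1. fail to reject H0.

W+ = 6, W- = 15, W = min = 6, p = 0.344118, fail to reject H0.


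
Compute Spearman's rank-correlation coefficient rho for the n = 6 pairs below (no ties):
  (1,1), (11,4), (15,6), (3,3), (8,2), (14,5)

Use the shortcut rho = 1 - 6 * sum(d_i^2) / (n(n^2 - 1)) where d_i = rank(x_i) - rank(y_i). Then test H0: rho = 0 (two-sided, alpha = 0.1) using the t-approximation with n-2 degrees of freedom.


Step 1: Rank x and y separately (midranks; no ties here).
rank(x): 1->1, 11->4, 15->6, 3->2, 8->3, 14->5
rank(y): 1->1, 4->4, 6->6, 3->3, 2->2, 5->5
Step 2: d_i = R_x(i) - R_y(i); compute d_i^2.
  (1-1)^2=0, (4-4)^2=0, (6-6)^2=0, (2-3)^2=1, (3-2)^2=1, (5-5)^2=0
sum(d^2) = 2.
Step 3: rho = 1 - 6*2 / (6*(6^2 - 1)) = 1 - 12/210 = 0.942857.
Step 4: Under H0, t = rho * sqrt((n-2)/(1-rho^2)) = 5.6595 ~ t(4).
Step 5: Two-sided p-value from the t-distribution with 4 df = 0.004805.
Step 6: alpha = 0.1. reject H0.

rho = 0.9429, p = 0.004805, reject H0 at alpha = 0.1.


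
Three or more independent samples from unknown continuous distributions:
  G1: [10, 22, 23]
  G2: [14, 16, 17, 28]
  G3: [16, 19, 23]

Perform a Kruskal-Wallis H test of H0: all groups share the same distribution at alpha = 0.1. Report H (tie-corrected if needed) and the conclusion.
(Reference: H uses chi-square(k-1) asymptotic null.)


Step 1: Combine all N = 10 observations and assign midranks.
sorted (value, group, rank): (10,G1,1), (14,G2,2), (16,G2,3.5), (16,G3,3.5), (17,G2,5), (19,G3,6), (22,G1,7), (23,G1,8.5), (23,G3,8.5), (28,G2,10)
Step 2: Sum ranks within each group.
R_1 = 16.5 (n_1 = 3)
R_2 = 20.5 (n_2 = 4)
R_3 = 18 (n_3 = 3)
Step 3: H = 12/(N(N+1)) * sum(R_i^2/n_i) - 3(N+1)
     = 12/(10*11) * (16.5^2/3 + 20.5^2/4 + 18^2/3) - 3*11
     = 0.109091 * 303.812 - 33
     = 0.143182.
Step 4: Ties present; correction factor C = 1 - 12/(10^3 - 10) = 0.987879. Corrected H = 0.143182 / 0.987879 = 0.144939.
Step 5: Under H0, H ~ chi^2(2); p-value = 0.930094.
Step 6: alpha = 0.1. fail to reject H0.

H = 0.1449, df = 2, p = 0.930094, fail to reject H0.


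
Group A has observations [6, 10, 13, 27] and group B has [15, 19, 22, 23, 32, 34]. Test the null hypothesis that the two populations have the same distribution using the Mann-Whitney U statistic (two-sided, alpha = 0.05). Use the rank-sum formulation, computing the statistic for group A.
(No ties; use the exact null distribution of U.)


Step 1: Combine and sort all 10 observations; assign midranks.
sorted (value, group): (6,X), (10,X), (13,X), (15,Y), (19,Y), (22,Y), (23,Y), (27,X), (32,Y), (34,Y)
ranks: 6->1, 10->2, 13->3, 15->4, 19->5, 22->6, 23->7, 27->8, 32->9, 34->10
Step 2: Rank sum for X: R1 = 1 + 2 + 3 + 8 = 14.
Step 3: U_X = R1 - n1(n1+1)/2 = 14 - 4*5/2 = 14 - 10 = 4.
       U_Y = n1*n2 - U_X = 24 - 4 = 20.
Step 4: No ties, so the exact null distribution of U (based on enumerating the C(10,4) = 210 equally likely rank assignments) gives the two-sided p-value.
Step 5: p-value = 0.114286; compare to alpha = 0.05. fail to reject H0.

U_X = 4, p = 0.114286, fail to reject H0 at alpha = 0.05.


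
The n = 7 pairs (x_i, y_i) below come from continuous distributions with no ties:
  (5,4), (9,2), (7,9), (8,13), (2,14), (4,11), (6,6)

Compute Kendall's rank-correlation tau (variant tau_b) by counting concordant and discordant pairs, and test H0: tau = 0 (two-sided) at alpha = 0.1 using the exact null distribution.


Step 1: Enumerate the 21 unordered pairs (i,j) with i<j and classify each by sign(x_j-x_i) * sign(y_j-y_i).
  (1,2):dx=+4,dy=-2->D; (1,3):dx=+2,dy=+5->C; (1,4):dx=+3,dy=+9->C; (1,5):dx=-3,dy=+10->D
  (1,6):dx=-1,dy=+7->D; (1,7):dx=+1,dy=+2->C; (2,3):dx=-2,dy=+7->D; (2,4):dx=-1,dy=+11->D
  (2,5):dx=-7,dy=+12->D; (2,6):dx=-5,dy=+9->D; (2,7):dx=-3,dy=+4->D; (3,4):dx=+1,dy=+4->C
  (3,5):dx=-5,dy=+5->D; (3,6):dx=-3,dy=+2->D; (3,7):dx=-1,dy=-3->C; (4,5):dx=-6,dy=+1->D
  (4,6):dx=-4,dy=-2->C; (4,7):dx=-2,dy=-7->C; (5,6):dx=+2,dy=-3->D; (5,7):dx=+4,dy=-8->D
  (6,7):dx=+2,dy=-5->D
Step 2: C = 7, D = 14, total pairs = 21.
Step 3: tau = (C - D)/(n(n-1)/2) = (7 - 14)/21 = -0.333333.
Step 4: Exact two-sided p-value (enumerate n! = 5040 permutations of y under H0): p = 0.381349.
Step 5: alpha = 0.1. fail to reject H0.

tau_b = -0.3333 (C=7, D=14), p = 0.381349, fail to reject H0.


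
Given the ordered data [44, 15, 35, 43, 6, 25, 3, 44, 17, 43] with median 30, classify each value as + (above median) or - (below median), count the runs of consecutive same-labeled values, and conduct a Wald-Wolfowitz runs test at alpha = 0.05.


Step 1: Compute median = 30; label A = above, B = below.
Labels in order: ABAABBBABA  (n_A = 5, n_B = 5)
Step 2: Count runs R = 7.
Step 3: Under H0 (random ordering), E[R] = 2*n_A*n_B/(n_A+n_B) + 1 = 2*5*5/10 + 1 = 6.0000.
        Var[R] = 2*n_A*n_B*(2*n_A*n_B - n_A - n_B) / ((n_A+n_B)^2 * (n_A+n_B-1)) = 2000/900 = 2.2222.
        SD[R] = 1.4907.
Step 4: Continuity-corrected z = (R - 0.5 - E[R]) / SD[R] = (7 - 0.5 - 6.0000) / 1.4907 = 0.3354.
Step 5: Two-sided p-value via normal approximation = 2*(1 - Phi(|z|)) = 0.737316.
Step 6: alpha = 0.05. fail to reject H0.

R = 7, z = 0.3354, p = 0.737316, fail to reject H0.


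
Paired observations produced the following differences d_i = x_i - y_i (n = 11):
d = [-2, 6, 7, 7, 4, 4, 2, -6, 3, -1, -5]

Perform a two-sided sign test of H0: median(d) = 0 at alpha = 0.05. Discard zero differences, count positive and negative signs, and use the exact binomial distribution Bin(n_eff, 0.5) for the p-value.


Step 1: Discard zero differences. Original n = 11; n_eff = number of nonzero differences = 11.
Nonzero differences (with sign): -2, +6, +7, +7, +4, +4, +2, -6, +3, -1, -5
Step 2: Count signs: positive = 7, negative = 4.
Step 3: Under H0: P(positive) = 0.5, so the number of positives S ~ Bin(11, 0.5).
Step 4: Two-sided exact p-value = sum of Bin(11,0.5) probabilities at or below the observed probability = 0.548828.
Step 5: alpha = 0.05. fail to reject H0.

n_eff = 11, pos = 7, neg = 4, p = 0.548828, fail to reject H0.


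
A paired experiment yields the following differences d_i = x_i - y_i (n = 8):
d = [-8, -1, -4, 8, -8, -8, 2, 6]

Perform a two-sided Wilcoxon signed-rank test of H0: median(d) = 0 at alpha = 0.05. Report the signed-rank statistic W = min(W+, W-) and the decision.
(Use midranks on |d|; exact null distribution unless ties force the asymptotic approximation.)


Step 1: Drop any zero differences (none here) and take |d_i|.
|d| = [8, 1, 4, 8, 8, 8, 2, 6]
Step 2: Midrank |d_i| (ties get averaged ranks).
ranks: |8|->6.5, |1|->1, |4|->3, |8|->6.5, |8|->6.5, |8|->6.5, |2|->2, |6|->4
Step 3: Attach original signs; sum ranks with positive sign and with negative sign.
W+ = 6.5 + 2 + 4 = 12.5
W- = 6.5 + 1 + 3 + 6.5 + 6.5 = 23.5
(Check: W+ + W- = 36 should equal n(n+1)/2 = 36.)
Step 4: Test statistic W = min(W+, W-) = 12.5.
Step 5: Ties in |d|, so use the tie-corrected normal approximation.
        E[W] = n(n+1)/4 = 8*9/4 = 18.
        Tie groups: |d|=8 (t=4); sum(t^3 - t) = 60.
        Var[W] = n(n+1)(2n+1)/24 - sum(t^3-t)/48 = 1224/24 - 60/48 = 49.75.
        z = (W - E[W]) / sqrt(Var[W]) = (12.5 - 18) / 7.0534 = -0.7798.
        Two-sided p = 2*Phi(z) = 0.435527.
Step 6: alpha = 0.05. fail to reject H0.

W+ = 12.5, W- = 23.5, W = min = 12.5, p = 0.435527, fail to reject H0.


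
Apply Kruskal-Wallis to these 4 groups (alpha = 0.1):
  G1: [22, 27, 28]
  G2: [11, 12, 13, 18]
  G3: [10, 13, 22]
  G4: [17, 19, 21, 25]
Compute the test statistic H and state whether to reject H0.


Step 1: Combine all N = 14 observations and assign midranks.
sorted (value, group, rank): (10,G3,1), (11,G2,2), (12,G2,3), (13,G2,4.5), (13,G3,4.5), (17,G4,6), (18,G2,7), (19,G4,8), (21,G4,9), (22,G1,10.5), (22,G3,10.5), (25,G4,12), (27,G1,13), (28,G1,14)
Step 2: Sum ranks within each group.
R_1 = 37.5 (n_1 = 3)
R_2 = 16.5 (n_2 = 4)
R_3 = 16 (n_3 = 3)
R_4 = 35 (n_4 = 4)
Step 3: H = 12/(N(N+1)) * sum(R_i^2/n_i) - 3(N+1)
     = 12/(14*15) * (37.5^2/3 + 16.5^2/4 + 16^2/3 + 35^2/4) - 3*15
     = 0.057143 * 928.396 - 45
     = 8.051190.
Step 4: Ties present; correction factor C = 1 - 12/(14^3 - 14) = 0.995604. Corrected H = 8.051190 / 0.995604 = 8.086737.
Step 5: Under H0, H ~ chi^2(3); p-value = 0.044253.
Step 6: alpha = 0.1. reject H0.

H = 8.0867, df = 3, p = 0.044253, reject H0.


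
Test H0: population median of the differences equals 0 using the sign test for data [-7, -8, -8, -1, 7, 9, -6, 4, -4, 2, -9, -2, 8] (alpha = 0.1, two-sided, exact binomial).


Step 1: Discard zero differences. Original n = 13; n_eff = number of nonzero differences = 13.
Nonzero differences (with sign): -7, -8, -8, -1, +7, +9, -6, +4, -4, +2, -9, -2, +8
Step 2: Count signs: positive = 5, negative = 8.
Step 3: Under H0: P(positive) = 0.5, so the number of positives S ~ Bin(13, 0.5).
Step 4: Two-sided exact p-value = sum of Bin(13,0.5) probabilities at or below the observed probability = 0.581055.
Step 5: alpha = 0.1. fail to reject H0.

n_eff = 13, pos = 5, neg = 8, p = 0.581055, fail to reject H0.


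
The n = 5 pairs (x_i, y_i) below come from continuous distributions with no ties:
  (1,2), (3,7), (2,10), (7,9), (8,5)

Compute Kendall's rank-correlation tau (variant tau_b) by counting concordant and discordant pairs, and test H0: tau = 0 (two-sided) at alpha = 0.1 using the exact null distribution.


Step 1: Enumerate the 10 unordered pairs (i,j) with i<j and classify each by sign(x_j-x_i) * sign(y_j-y_i).
  (1,2):dx=+2,dy=+5->C; (1,3):dx=+1,dy=+8->C; (1,4):dx=+6,dy=+7->C; (1,5):dx=+7,dy=+3->C
  (2,3):dx=-1,dy=+3->D; (2,4):dx=+4,dy=+2->C; (2,5):dx=+5,dy=-2->D; (3,4):dx=+5,dy=-1->D
  (3,5):dx=+6,dy=-5->D; (4,5):dx=+1,dy=-4->D
Step 2: C = 5, D = 5, total pairs = 10.
Step 3: tau = (C - D)/(n(n-1)/2) = (5 - 5)/10 = 0.000000.
Step 4: Exact two-sided p-value (enumerate n! = 120 permutations of y under H0): p = 1.000000.
Step 5: alpha = 0.1. fail to reject H0.

tau_b = 0.0000 (C=5, D=5), p = 1.000000, fail to reject H0.


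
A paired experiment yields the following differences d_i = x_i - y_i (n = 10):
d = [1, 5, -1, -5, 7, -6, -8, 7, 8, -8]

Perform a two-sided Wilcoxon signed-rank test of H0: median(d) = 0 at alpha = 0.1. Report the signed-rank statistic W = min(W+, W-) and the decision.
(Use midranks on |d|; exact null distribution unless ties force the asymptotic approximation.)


Step 1: Drop any zero differences (none here) and take |d_i|.
|d| = [1, 5, 1, 5, 7, 6, 8, 7, 8, 8]
Step 2: Midrank |d_i| (ties get averaged ranks).
ranks: |1|->1.5, |5|->3.5, |1|->1.5, |5|->3.5, |7|->6.5, |6|->5, |8|->9, |7|->6.5, |8|->9, |8|->9
Step 3: Attach original signs; sum ranks with positive sign and with negative sign.
W+ = 1.5 + 3.5 + 6.5 + 6.5 + 9 = 27
W- = 1.5 + 3.5 + 5 + 9 + 9 = 28
(Check: W+ + W- = 55 should equal n(n+1)/2 = 55.)
Step 4: Test statistic W = min(W+, W-) = 27.
Step 5: Ties in |d|, so use the tie-corrected normal approximation.
        E[W] = n(n+1)/4 = 10*11/4 = 27.5.
        Tie groups: |d|=1 (t=2), |d|=5 (t=2), |d|=7 (t=2), |d|=8 (t=3); sum(t^3 - t) = 42.
        Var[W] = n(n+1)(2n+1)/24 - sum(t^3-t)/48 = 2310/24 - 42/48 = 95.375.
        z = (W - E[W]) / sqrt(Var[W]) = (27 - 27.5) / 9.7660 = -0.0512.
        Two-sided p = 2*Phi(z) = 0.959168.
Step 6: alpha = 0.1. fail to reject H0.

W+ = 27, W- = 28, W = min = 27, p = 0.959168, fail to reject H0.


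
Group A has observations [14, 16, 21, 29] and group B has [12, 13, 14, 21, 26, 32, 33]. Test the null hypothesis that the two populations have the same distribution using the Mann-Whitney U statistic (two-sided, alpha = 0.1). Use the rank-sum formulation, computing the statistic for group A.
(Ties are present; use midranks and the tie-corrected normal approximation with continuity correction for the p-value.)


Step 1: Combine and sort all 11 observations; assign midranks.
sorted (value, group): (12,Y), (13,Y), (14,X), (14,Y), (16,X), (21,X), (21,Y), (26,Y), (29,X), (32,Y), (33,Y)
ranks: 12->1, 13->2, 14->3.5, 14->3.5, 16->5, 21->6.5, 21->6.5, 26->8, 29->9, 32->10, 33->11
Step 2: Rank sum for X: R1 = 3.5 + 5 + 6.5 + 9 = 24.
Step 3: U_X = R1 - n1(n1+1)/2 = 24 - 4*5/2 = 24 - 10 = 14.
       U_Y = n1*n2 - U_X = 28 - 14 = 14.
Step 4: Ties are present, so use the tie-corrected normal approximation (with continuity correction) for the p-value.
Step 5: p-value = 1.000000; compare to alpha = 0.1. fail to reject H0.

U_X = 14, p = 1.000000, fail to reject H0 at alpha = 0.1.


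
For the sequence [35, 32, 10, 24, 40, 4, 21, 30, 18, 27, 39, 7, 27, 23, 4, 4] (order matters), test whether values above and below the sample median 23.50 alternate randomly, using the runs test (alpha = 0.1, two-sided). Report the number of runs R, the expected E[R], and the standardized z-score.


Step 1: Compute median = 23.50; label A = above, B = below.
Labels in order: AABAABBABAABABBB  (n_A = 8, n_B = 8)
Step 2: Count runs R = 10.
Step 3: Under H0 (random ordering), E[R] = 2*n_A*n_B/(n_A+n_B) + 1 = 2*8*8/16 + 1 = 9.0000.
        Var[R] = 2*n_A*n_B*(2*n_A*n_B - n_A - n_B) / ((n_A+n_B)^2 * (n_A+n_B-1)) = 14336/3840 = 3.7333.
        SD[R] = 1.9322.
Step 4: Continuity-corrected z = (R - 0.5 - E[R]) / SD[R] = (10 - 0.5 - 9.0000) / 1.9322 = 0.2588.
Step 5: Two-sided p-value via normal approximation = 2*(1 - Phi(|z|)) = 0.795809.
Step 6: alpha = 0.1. fail to reject H0.

R = 10, z = 0.2588, p = 0.795809, fail to reject H0.


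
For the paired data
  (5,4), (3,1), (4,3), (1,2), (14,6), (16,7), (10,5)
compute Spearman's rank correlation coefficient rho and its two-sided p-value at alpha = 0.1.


Step 1: Rank x and y separately (midranks; no ties here).
rank(x): 5->4, 3->2, 4->3, 1->1, 14->6, 16->7, 10->5
rank(y): 4->4, 1->1, 3->3, 2->2, 6->6, 7->7, 5->5
Step 2: d_i = R_x(i) - R_y(i); compute d_i^2.
  (4-4)^2=0, (2-1)^2=1, (3-3)^2=0, (1-2)^2=1, (6-6)^2=0, (7-7)^2=0, (5-5)^2=0
sum(d^2) = 2.
Step 3: rho = 1 - 6*2 / (7*(7^2 - 1)) = 1 - 12/336 = 0.964286.
Step 4: Under H0, t = rho * sqrt((n-2)/(1-rho^2)) = 8.1408 ~ t(5).
Step 5: Two-sided p-value from the t-distribution with 5 df = 0.000454.
Step 6: alpha = 0.1. reject H0.

rho = 0.9643, p = 0.000454, reject H0 at alpha = 0.1.


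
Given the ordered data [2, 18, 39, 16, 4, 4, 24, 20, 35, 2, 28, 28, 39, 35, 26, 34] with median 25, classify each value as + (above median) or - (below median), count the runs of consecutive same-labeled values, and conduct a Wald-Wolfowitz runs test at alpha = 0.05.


Step 1: Compute median = 25; label A = above, B = below.
Labels in order: BBABBBBBABAAAAAA  (n_A = 8, n_B = 8)
Step 2: Count runs R = 6.
Step 3: Under H0 (random ordering), E[R] = 2*n_A*n_B/(n_A+n_B) + 1 = 2*8*8/16 + 1 = 9.0000.
        Var[R] = 2*n_A*n_B*(2*n_A*n_B - n_A - n_B) / ((n_A+n_B)^2 * (n_A+n_B-1)) = 14336/3840 = 3.7333.
        SD[R] = 1.9322.
Step 4: Continuity-corrected z = (R + 0.5 - E[R]) / SD[R] = (6 + 0.5 - 9.0000) / 1.9322 = -1.2939.
Step 5: Two-sided p-value via normal approximation = 2*(1 - Phi(|z|)) = 0.195709.
Step 6: alpha = 0.05. fail to reject H0.

R = 6, z = -1.2939, p = 0.195709, fail to reject H0.


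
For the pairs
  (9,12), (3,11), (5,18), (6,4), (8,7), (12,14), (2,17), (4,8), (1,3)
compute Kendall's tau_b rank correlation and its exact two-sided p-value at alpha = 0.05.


Step 1: Enumerate the 36 unordered pairs (i,j) with i<j and classify each by sign(x_j-x_i) * sign(y_j-y_i).
  (1,2):dx=-6,dy=-1->C; (1,3):dx=-4,dy=+6->D; (1,4):dx=-3,dy=-8->C; (1,5):dx=-1,dy=-5->C
  (1,6):dx=+3,dy=+2->C; (1,7):dx=-7,dy=+5->D; (1,8):dx=-5,dy=-4->C; (1,9):dx=-8,dy=-9->C
  (2,3):dx=+2,dy=+7->C; (2,4):dx=+3,dy=-7->D; (2,5):dx=+5,dy=-4->D; (2,6):dx=+9,dy=+3->C
  (2,7):dx=-1,dy=+6->D; (2,8):dx=+1,dy=-3->D; (2,9):dx=-2,dy=-8->C; (3,4):dx=+1,dy=-14->D
  (3,5):dx=+3,dy=-11->D; (3,6):dx=+7,dy=-4->D; (3,7):dx=-3,dy=-1->C; (3,8):dx=-1,dy=-10->C
  (3,9):dx=-4,dy=-15->C; (4,5):dx=+2,dy=+3->C; (4,6):dx=+6,dy=+10->C; (4,7):dx=-4,dy=+13->D
  (4,8):dx=-2,dy=+4->D; (4,9):dx=-5,dy=-1->C; (5,6):dx=+4,dy=+7->C; (5,7):dx=-6,dy=+10->D
  (5,8):dx=-4,dy=+1->D; (5,9):dx=-7,dy=-4->C; (6,7):dx=-10,dy=+3->D; (6,8):dx=-8,dy=-6->C
  (6,9):dx=-11,dy=-11->C; (7,8):dx=+2,dy=-9->D; (7,9):dx=-1,dy=-14->C; (8,9):dx=-3,dy=-5->C
Step 2: C = 21, D = 15, total pairs = 36.
Step 3: tau = (C - D)/(n(n-1)/2) = (21 - 15)/36 = 0.166667.
Step 4: Exact two-sided p-value (enumerate n! = 362880 permutations of y under H0): p = 0.612202.
Step 5: alpha = 0.05. fail to reject H0.

tau_b = 0.1667 (C=21, D=15), p = 0.612202, fail to reject H0.


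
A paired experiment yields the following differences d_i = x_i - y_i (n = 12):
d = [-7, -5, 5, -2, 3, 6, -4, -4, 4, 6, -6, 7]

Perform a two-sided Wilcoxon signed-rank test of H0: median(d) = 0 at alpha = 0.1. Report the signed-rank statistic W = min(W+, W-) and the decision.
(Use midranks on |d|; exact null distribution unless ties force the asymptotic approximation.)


Step 1: Drop any zero differences (none here) and take |d_i|.
|d| = [7, 5, 5, 2, 3, 6, 4, 4, 4, 6, 6, 7]
Step 2: Midrank |d_i| (ties get averaged ranks).
ranks: |7|->11.5, |5|->6.5, |5|->6.5, |2|->1, |3|->2, |6|->9, |4|->4, |4|->4, |4|->4, |6|->9, |6|->9, |7|->11.5
Step 3: Attach original signs; sum ranks with positive sign and with negative sign.
W+ = 6.5 + 2 + 9 + 4 + 9 + 11.5 = 42
W- = 11.5 + 6.5 + 1 + 4 + 4 + 9 = 36
(Check: W+ + W- = 78 should equal n(n+1)/2 = 78.)
Step 4: Test statistic W = min(W+, W-) = 36.
Step 5: Ties in |d|, so use the tie-corrected normal approximation.
        E[W] = n(n+1)/4 = 12*13/4 = 39.
        Tie groups: |d|=4 (t=3), |d|=5 (t=2), |d|=6 (t=3), |d|=7 (t=2); sum(t^3 - t) = 60.
        Var[W] = n(n+1)(2n+1)/24 - sum(t^3-t)/48 = 3900/24 - 60/48 = 161.25.
        z = (W - E[W]) / sqrt(Var[W]) = (36 - 39) / 12.6984 = -0.2362.
        Two-sided p = 2*Phi(z) = 0.813239.
Step 6: alpha = 0.1. fail to reject H0.

W+ = 42, W- = 36, W = min = 36, p = 0.813239, fail to reject H0.


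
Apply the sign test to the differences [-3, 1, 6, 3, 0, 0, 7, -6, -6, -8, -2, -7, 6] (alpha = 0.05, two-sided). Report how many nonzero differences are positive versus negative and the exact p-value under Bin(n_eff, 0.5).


Step 1: Discard zero differences. Original n = 13; n_eff = number of nonzero differences = 11.
Nonzero differences (with sign): -3, +1, +6, +3, +7, -6, -6, -8, -2, -7, +6
Step 2: Count signs: positive = 5, negative = 6.
Step 3: Under H0: P(positive) = 0.5, so the number of positives S ~ Bin(11, 0.5).
Step 4: Two-sided exact p-value = sum of Bin(11,0.5) probabilities at or below the observed probability = 1.000000.
Step 5: alpha = 0.05. fail to reject H0.

n_eff = 11, pos = 5, neg = 6, p = 1.000000, fail to reject H0.


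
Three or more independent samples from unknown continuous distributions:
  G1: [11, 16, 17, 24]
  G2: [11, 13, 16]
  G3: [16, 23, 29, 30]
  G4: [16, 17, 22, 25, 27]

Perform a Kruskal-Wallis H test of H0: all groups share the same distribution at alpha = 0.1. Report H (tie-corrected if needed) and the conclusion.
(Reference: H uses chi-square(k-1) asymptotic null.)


Step 1: Combine all N = 16 observations and assign midranks.
sorted (value, group, rank): (11,G1,1.5), (11,G2,1.5), (13,G2,3), (16,G1,5.5), (16,G2,5.5), (16,G3,5.5), (16,G4,5.5), (17,G1,8.5), (17,G4,8.5), (22,G4,10), (23,G3,11), (24,G1,12), (25,G4,13), (27,G4,14), (29,G3,15), (30,G3,16)
Step 2: Sum ranks within each group.
R_1 = 27.5 (n_1 = 4)
R_2 = 10 (n_2 = 3)
R_3 = 47.5 (n_3 = 4)
R_4 = 51 (n_4 = 5)
Step 3: H = 12/(N(N+1)) * sum(R_i^2/n_i) - 3(N+1)
     = 12/(16*17) * (27.5^2/4 + 10^2/3 + 47.5^2/4 + 51^2/5) - 3*17
     = 0.044118 * 1306.66 - 51
     = 6.646691.
Step 4: Ties present; correction factor C = 1 - 72/(16^3 - 16) = 0.982353. Corrected H = 6.646691 / 0.982353 = 6.766093.
Step 5: Under H0, H ~ chi^2(3); p-value = 0.079739.
Step 6: alpha = 0.1. reject H0.

H = 6.7661, df = 3, p = 0.079739, reject H0.


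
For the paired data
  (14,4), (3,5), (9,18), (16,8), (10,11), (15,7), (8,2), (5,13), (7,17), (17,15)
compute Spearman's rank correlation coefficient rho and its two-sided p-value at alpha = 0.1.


Step 1: Rank x and y separately (midranks; no ties here).
rank(x): 14->7, 3->1, 9->5, 16->9, 10->6, 15->8, 8->4, 5->2, 7->3, 17->10
rank(y): 4->2, 5->3, 18->10, 8->5, 11->6, 7->4, 2->1, 13->7, 17->9, 15->8
Step 2: d_i = R_x(i) - R_y(i); compute d_i^2.
  (7-2)^2=25, (1-3)^2=4, (5-10)^2=25, (9-5)^2=16, (6-6)^2=0, (8-4)^2=16, (4-1)^2=9, (2-7)^2=25, (3-9)^2=36, (10-8)^2=4
sum(d^2) = 160.
Step 3: rho = 1 - 6*160 / (10*(10^2 - 1)) = 1 - 960/990 = 0.030303.
Step 4: Under H0, t = rho * sqrt((n-2)/(1-rho^2)) = 0.0857 ~ t(8).
Step 5: Two-sided p-value from the t-distribution with 8 df = 0.933773.
Step 6: alpha = 0.1. fail to reject H0.

rho = 0.0303, p = 0.933773, fail to reject H0 at alpha = 0.1.


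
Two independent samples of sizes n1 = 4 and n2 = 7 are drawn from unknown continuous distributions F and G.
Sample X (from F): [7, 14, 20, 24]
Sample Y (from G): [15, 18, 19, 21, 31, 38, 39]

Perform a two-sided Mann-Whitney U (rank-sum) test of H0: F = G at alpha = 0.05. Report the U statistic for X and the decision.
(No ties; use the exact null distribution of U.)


Step 1: Combine and sort all 11 observations; assign midranks.
sorted (value, group): (7,X), (14,X), (15,Y), (18,Y), (19,Y), (20,X), (21,Y), (24,X), (31,Y), (38,Y), (39,Y)
ranks: 7->1, 14->2, 15->3, 18->4, 19->5, 20->6, 21->7, 24->8, 31->9, 38->10, 39->11
Step 2: Rank sum for X: R1 = 1 + 2 + 6 + 8 = 17.
Step 3: U_X = R1 - n1(n1+1)/2 = 17 - 4*5/2 = 17 - 10 = 7.
       U_Y = n1*n2 - U_X = 28 - 7 = 21.
Step 4: No ties, so the exact null distribution of U (based on enumerating the C(11,4) = 330 equally likely rank assignments) gives the two-sided p-value.
Step 5: p-value = 0.230303; compare to alpha = 0.05. fail to reject H0.

U_X = 7, p = 0.230303, fail to reject H0 at alpha = 0.05.
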